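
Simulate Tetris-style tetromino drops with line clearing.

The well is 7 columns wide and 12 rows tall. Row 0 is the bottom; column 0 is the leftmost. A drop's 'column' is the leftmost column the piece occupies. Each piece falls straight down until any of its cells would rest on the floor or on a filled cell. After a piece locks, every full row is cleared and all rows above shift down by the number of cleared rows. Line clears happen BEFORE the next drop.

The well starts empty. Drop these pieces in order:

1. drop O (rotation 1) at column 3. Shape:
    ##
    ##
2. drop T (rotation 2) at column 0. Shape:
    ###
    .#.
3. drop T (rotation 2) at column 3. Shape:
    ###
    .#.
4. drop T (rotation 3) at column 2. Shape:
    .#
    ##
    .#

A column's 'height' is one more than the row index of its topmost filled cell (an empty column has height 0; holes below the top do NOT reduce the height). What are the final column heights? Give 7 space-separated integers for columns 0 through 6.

Answer: 2 2 6 7 4 4 0

Derivation:
Drop 1: O rot1 at col 3 lands with bottom-row=0; cleared 0 line(s) (total 0); column heights now [0 0 0 2 2 0 0], max=2
Drop 2: T rot2 at col 0 lands with bottom-row=0; cleared 0 line(s) (total 0); column heights now [2 2 2 2 2 0 0], max=2
Drop 3: T rot2 at col 3 lands with bottom-row=2; cleared 0 line(s) (total 0); column heights now [2 2 2 4 4 4 0], max=4
Drop 4: T rot3 at col 2 lands with bottom-row=4; cleared 0 line(s) (total 0); column heights now [2 2 6 7 4 4 0], max=7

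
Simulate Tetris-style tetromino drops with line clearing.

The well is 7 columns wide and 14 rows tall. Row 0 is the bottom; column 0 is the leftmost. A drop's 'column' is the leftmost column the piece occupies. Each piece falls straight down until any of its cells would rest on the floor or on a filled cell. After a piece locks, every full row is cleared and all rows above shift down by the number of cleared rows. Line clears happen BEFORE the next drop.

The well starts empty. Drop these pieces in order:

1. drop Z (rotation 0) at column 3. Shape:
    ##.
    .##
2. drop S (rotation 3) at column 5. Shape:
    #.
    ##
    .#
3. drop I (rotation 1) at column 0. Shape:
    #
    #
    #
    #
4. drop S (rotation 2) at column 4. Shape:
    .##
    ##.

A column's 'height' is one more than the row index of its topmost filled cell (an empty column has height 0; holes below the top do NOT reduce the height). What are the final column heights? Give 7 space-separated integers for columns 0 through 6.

Drop 1: Z rot0 at col 3 lands with bottom-row=0; cleared 0 line(s) (total 0); column heights now [0 0 0 2 2 1 0], max=2
Drop 2: S rot3 at col 5 lands with bottom-row=0; cleared 0 line(s) (total 0); column heights now [0 0 0 2 2 3 2], max=3
Drop 3: I rot1 at col 0 lands with bottom-row=0; cleared 0 line(s) (total 0); column heights now [4 0 0 2 2 3 2], max=4
Drop 4: S rot2 at col 4 lands with bottom-row=3; cleared 0 line(s) (total 0); column heights now [4 0 0 2 4 5 5], max=5

Answer: 4 0 0 2 4 5 5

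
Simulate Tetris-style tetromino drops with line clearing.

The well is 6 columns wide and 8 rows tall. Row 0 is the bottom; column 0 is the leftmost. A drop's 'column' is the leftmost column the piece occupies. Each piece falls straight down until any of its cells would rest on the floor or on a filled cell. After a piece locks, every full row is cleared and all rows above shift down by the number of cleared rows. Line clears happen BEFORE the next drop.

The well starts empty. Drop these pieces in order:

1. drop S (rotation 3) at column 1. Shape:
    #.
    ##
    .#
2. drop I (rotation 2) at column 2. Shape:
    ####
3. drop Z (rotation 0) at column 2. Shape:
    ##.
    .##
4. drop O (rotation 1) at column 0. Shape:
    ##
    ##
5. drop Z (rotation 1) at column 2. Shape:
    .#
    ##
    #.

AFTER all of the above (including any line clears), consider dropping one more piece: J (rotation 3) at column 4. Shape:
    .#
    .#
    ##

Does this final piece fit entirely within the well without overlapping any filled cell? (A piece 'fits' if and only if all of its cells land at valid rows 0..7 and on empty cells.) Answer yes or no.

Answer: yes

Derivation:
Drop 1: S rot3 at col 1 lands with bottom-row=0; cleared 0 line(s) (total 0); column heights now [0 3 2 0 0 0], max=3
Drop 2: I rot2 at col 2 lands with bottom-row=2; cleared 0 line(s) (total 0); column heights now [0 3 3 3 3 3], max=3
Drop 3: Z rot0 at col 2 lands with bottom-row=3; cleared 0 line(s) (total 0); column heights now [0 3 5 5 4 3], max=5
Drop 4: O rot1 at col 0 lands with bottom-row=3; cleared 0 line(s) (total 0); column heights now [5 5 5 5 4 3], max=5
Drop 5: Z rot1 at col 2 lands with bottom-row=5; cleared 0 line(s) (total 0); column heights now [5 5 7 8 4 3], max=8
Test piece J rot3 at col 4 (width 2): heights before test = [5 5 7 8 4 3]; fits = True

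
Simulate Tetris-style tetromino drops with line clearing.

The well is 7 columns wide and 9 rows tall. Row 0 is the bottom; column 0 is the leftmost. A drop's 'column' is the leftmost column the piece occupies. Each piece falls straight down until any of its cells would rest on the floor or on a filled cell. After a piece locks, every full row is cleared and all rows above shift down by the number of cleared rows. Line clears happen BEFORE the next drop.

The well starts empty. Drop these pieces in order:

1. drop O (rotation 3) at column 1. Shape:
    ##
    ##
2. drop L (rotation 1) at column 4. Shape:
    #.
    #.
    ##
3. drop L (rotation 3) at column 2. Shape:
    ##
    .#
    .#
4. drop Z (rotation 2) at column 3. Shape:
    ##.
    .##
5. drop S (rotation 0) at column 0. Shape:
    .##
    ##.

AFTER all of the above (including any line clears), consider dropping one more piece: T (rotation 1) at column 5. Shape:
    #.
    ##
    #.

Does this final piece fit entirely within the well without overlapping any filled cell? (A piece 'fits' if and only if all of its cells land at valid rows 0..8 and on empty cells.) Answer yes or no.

Answer: yes

Derivation:
Drop 1: O rot3 at col 1 lands with bottom-row=0; cleared 0 line(s) (total 0); column heights now [0 2 2 0 0 0 0], max=2
Drop 2: L rot1 at col 4 lands with bottom-row=0; cleared 0 line(s) (total 0); column heights now [0 2 2 0 3 1 0], max=3
Drop 3: L rot3 at col 2 lands with bottom-row=0; cleared 0 line(s) (total 0); column heights now [0 2 3 3 3 1 0], max=3
Drop 4: Z rot2 at col 3 lands with bottom-row=3; cleared 0 line(s) (total 0); column heights now [0 2 3 5 5 4 0], max=5
Drop 5: S rot0 at col 0 lands with bottom-row=2; cleared 0 line(s) (total 0); column heights now [3 4 4 5 5 4 0], max=5
Test piece T rot1 at col 5 (width 2): heights before test = [3 4 4 5 5 4 0]; fits = True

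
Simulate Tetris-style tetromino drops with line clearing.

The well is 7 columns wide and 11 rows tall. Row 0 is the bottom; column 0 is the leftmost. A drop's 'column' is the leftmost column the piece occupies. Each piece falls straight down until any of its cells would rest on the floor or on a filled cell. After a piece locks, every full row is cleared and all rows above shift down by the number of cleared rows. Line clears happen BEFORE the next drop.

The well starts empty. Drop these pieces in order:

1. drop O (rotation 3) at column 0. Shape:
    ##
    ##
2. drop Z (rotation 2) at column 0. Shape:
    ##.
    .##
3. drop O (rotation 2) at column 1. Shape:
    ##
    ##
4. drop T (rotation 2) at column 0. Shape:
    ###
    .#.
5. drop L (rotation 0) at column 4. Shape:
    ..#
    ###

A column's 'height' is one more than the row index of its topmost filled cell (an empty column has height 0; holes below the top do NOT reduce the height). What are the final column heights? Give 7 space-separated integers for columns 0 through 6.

Answer: 8 8 8 0 1 1 2

Derivation:
Drop 1: O rot3 at col 0 lands with bottom-row=0; cleared 0 line(s) (total 0); column heights now [2 2 0 0 0 0 0], max=2
Drop 2: Z rot2 at col 0 lands with bottom-row=2; cleared 0 line(s) (total 0); column heights now [4 4 3 0 0 0 0], max=4
Drop 3: O rot2 at col 1 lands with bottom-row=4; cleared 0 line(s) (total 0); column heights now [4 6 6 0 0 0 0], max=6
Drop 4: T rot2 at col 0 lands with bottom-row=6; cleared 0 line(s) (total 0); column heights now [8 8 8 0 0 0 0], max=8
Drop 5: L rot0 at col 4 lands with bottom-row=0; cleared 0 line(s) (total 0); column heights now [8 8 8 0 1 1 2], max=8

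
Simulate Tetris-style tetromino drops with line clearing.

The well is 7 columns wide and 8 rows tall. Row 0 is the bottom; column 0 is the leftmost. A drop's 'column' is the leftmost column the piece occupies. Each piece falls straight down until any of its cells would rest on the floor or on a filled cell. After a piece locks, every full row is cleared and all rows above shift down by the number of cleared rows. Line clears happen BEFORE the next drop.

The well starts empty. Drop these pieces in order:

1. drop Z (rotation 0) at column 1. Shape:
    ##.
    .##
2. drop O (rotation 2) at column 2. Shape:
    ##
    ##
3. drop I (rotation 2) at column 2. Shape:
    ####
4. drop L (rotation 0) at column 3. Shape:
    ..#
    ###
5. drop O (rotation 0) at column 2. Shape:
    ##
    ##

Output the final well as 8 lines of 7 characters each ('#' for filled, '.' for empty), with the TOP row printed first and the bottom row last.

Drop 1: Z rot0 at col 1 lands with bottom-row=0; cleared 0 line(s) (total 0); column heights now [0 2 2 1 0 0 0], max=2
Drop 2: O rot2 at col 2 lands with bottom-row=2; cleared 0 line(s) (total 0); column heights now [0 2 4 4 0 0 0], max=4
Drop 3: I rot2 at col 2 lands with bottom-row=4; cleared 0 line(s) (total 0); column heights now [0 2 5 5 5 5 0], max=5
Drop 4: L rot0 at col 3 lands with bottom-row=5; cleared 0 line(s) (total 0); column heights now [0 2 5 6 6 7 0], max=7
Drop 5: O rot0 at col 2 lands with bottom-row=6; cleared 0 line(s) (total 0); column heights now [0 2 8 8 6 7 0], max=8

Answer: ..##...
..##.#.
...###.
..####.
..##...
..##...
.##....
..##...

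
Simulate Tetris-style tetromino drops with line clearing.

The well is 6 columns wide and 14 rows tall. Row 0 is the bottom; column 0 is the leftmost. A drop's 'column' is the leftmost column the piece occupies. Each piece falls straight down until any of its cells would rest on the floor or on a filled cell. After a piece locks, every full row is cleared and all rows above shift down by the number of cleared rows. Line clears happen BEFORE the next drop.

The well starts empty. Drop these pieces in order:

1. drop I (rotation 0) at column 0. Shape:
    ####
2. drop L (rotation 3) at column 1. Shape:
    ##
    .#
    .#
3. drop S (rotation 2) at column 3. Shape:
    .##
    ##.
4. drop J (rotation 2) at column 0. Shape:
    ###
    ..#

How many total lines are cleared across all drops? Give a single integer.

Answer: 0

Derivation:
Drop 1: I rot0 at col 0 lands with bottom-row=0; cleared 0 line(s) (total 0); column heights now [1 1 1 1 0 0], max=1
Drop 2: L rot3 at col 1 lands with bottom-row=1; cleared 0 line(s) (total 0); column heights now [1 4 4 1 0 0], max=4
Drop 3: S rot2 at col 3 lands with bottom-row=1; cleared 0 line(s) (total 0); column heights now [1 4 4 2 3 3], max=4
Drop 4: J rot2 at col 0 lands with bottom-row=4; cleared 0 line(s) (total 0); column heights now [6 6 6 2 3 3], max=6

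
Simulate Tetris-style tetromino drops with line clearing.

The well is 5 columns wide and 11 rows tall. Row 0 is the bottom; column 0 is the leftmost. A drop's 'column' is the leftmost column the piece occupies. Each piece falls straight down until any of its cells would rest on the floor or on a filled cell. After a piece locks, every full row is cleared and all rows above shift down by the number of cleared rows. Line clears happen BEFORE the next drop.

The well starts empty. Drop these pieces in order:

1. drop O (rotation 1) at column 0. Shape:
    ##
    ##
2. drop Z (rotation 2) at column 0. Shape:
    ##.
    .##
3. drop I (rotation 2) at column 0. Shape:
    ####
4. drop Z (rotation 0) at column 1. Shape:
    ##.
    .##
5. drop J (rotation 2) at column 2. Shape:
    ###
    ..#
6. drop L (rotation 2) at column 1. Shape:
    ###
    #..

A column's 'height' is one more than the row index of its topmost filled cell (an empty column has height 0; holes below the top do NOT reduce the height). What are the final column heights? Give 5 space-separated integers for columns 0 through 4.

Answer: 5 9 9 9 8

Derivation:
Drop 1: O rot1 at col 0 lands with bottom-row=0; cleared 0 line(s) (total 0); column heights now [2 2 0 0 0], max=2
Drop 2: Z rot2 at col 0 lands with bottom-row=2; cleared 0 line(s) (total 0); column heights now [4 4 3 0 0], max=4
Drop 3: I rot2 at col 0 lands with bottom-row=4; cleared 0 line(s) (total 0); column heights now [5 5 5 5 0], max=5
Drop 4: Z rot0 at col 1 lands with bottom-row=5; cleared 0 line(s) (total 0); column heights now [5 7 7 6 0], max=7
Drop 5: J rot2 at col 2 lands with bottom-row=6; cleared 0 line(s) (total 0); column heights now [5 7 8 8 8], max=8
Drop 6: L rot2 at col 1 lands with bottom-row=7; cleared 0 line(s) (total 0); column heights now [5 9 9 9 8], max=9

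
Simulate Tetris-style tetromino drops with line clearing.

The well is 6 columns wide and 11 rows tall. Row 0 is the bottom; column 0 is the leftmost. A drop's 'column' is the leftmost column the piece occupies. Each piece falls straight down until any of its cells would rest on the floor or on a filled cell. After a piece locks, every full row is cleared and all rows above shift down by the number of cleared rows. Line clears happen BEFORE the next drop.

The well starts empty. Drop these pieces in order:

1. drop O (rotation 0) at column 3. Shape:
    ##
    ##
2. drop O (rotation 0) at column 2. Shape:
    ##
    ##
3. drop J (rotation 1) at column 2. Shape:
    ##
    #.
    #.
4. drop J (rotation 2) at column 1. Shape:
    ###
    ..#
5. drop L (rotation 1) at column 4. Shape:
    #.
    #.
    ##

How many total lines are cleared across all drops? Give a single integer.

Drop 1: O rot0 at col 3 lands with bottom-row=0; cleared 0 line(s) (total 0); column heights now [0 0 0 2 2 0], max=2
Drop 2: O rot0 at col 2 lands with bottom-row=2; cleared 0 line(s) (total 0); column heights now [0 0 4 4 2 0], max=4
Drop 3: J rot1 at col 2 lands with bottom-row=4; cleared 0 line(s) (total 0); column heights now [0 0 7 7 2 0], max=7
Drop 4: J rot2 at col 1 lands with bottom-row=7; cleared 0 line(s) (total 0); column heights now [0 9 9 9 2 0], max=9
Drop 5: L rot1 at col 4 lands with bottom-row=2; cleared 0 line(s) (total 0); column heights now [0 9 9 9 5 3], max=9

Answer: 0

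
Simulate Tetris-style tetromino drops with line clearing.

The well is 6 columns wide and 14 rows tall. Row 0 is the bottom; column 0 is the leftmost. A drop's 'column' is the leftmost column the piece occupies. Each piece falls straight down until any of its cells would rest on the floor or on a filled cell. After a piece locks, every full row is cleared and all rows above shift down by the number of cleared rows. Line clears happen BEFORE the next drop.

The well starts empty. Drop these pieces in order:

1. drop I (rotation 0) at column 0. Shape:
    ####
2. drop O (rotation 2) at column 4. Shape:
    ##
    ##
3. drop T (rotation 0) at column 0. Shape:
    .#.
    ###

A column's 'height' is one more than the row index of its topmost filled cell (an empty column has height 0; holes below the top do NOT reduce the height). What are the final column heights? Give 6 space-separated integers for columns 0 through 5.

Drop 1: I rot0 at col 0 lands with bottom-row=0; cleared 0 line(s) (total 0); column heights now [1 1 1 1 0 0], max=1
Drop 2: O rot2 at col 4 lands with bottom-row=0; cleared 1 line(s) (total 1); column heights now [0 0 0 0 1 1], max=1
Drop 3: T rot0 at col 0 lands with bottom-row=0; cleared 0 line(s) (total 1); column heights now [1 2 1 0 1 1], max=2

Answer: 1 2 1 0 1 1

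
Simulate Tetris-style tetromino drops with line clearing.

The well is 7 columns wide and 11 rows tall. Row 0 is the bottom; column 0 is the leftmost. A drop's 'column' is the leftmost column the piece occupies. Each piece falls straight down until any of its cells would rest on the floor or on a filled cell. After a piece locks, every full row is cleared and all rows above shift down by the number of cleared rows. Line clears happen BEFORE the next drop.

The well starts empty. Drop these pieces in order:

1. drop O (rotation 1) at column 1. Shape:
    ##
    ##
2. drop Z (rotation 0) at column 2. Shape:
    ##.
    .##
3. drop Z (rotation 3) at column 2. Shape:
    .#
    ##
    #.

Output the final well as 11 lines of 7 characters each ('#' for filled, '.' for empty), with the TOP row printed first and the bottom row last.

Answer: .......
.......
.......
.......
.......
...#...
..##...
..#....
..##...
.####..
.##....

Derivation:
Drop 1: O rot1 at col 1 lands with bottom-row=0; cleared 0 line(s) (total 0); column heights now [0 2 2 0 0 0 0], max=2
Drop 2: Z rot0 at col 2 lands with bottom-row=1; cleared 0 line(s) (total 0); column heights now [0 2 3 3 2 0 0], max=3
Drop 3: Z rot3 at col 2 lands with bottom-row=3; cleared 0 line(s) (total 0); column heights now [0 2 5 6 2 0 0], max=6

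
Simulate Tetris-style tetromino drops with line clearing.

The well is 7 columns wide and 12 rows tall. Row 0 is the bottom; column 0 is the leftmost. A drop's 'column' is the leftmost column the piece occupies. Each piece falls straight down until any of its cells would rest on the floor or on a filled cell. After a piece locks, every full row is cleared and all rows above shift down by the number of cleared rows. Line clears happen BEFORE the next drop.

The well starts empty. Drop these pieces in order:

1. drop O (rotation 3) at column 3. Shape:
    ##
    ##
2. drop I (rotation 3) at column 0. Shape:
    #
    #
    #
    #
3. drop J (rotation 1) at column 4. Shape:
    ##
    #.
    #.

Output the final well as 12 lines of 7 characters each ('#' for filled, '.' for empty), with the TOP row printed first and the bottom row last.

Answer: .......
.......
.......
.......
.......
.......
.......
....##.
#...#..
#...#..
#..##..
#..##..

Derivation:
Drop 1: O rot3 at col 3 lands with bottom-row=0; cleared 0 line(s) (total 0); column heights now [0 0 0 2 2 0 0], max=2
Drop 2: I rot3 at col 0 lands with bottom-row=0; cleared 0 line(s) (total 0); column heights now [4 0 0 2 2 0 0], max=4
Drop 3: J rot1 at col 4 lands with bottom-row=2; cleared 0 line(s) (total 0); column heights now [4 0 0 2 5 5 0], max=5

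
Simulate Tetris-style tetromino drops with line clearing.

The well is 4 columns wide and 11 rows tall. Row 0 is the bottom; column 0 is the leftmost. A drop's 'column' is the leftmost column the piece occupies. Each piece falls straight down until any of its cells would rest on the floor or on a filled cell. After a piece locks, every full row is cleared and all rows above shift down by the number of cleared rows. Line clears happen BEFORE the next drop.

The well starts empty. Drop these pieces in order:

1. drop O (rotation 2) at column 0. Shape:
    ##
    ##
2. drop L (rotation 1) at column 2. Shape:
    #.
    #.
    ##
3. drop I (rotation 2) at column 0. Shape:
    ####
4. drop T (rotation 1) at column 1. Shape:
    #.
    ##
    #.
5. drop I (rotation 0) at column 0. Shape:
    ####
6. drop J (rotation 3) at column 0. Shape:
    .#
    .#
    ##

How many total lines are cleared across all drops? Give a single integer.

Drop 1: O rot2 at col 0 lands with bottom-row=0; cleared 0 line(s) (total 0); column heights now [2 2 0 0], max=2
Drop 2: L rot1 at col 2 lands with bottom-row=0; cleared 1 line(s) (total 1); column heights now [1 1 2 0], max=2
Drop 3: I rot2 at col 0 lands with bottom-row=2; cleared 1 line(s) (total 2); column heights now [1 1 2 0], max=2
Drop 4: T rot1 at col 1 lands with bottom-row=1; cleared 0 line(s) (total 2); column heights now [1 4 3 0], max=4
Drop 5: I rot0 at col 0 lands with bottom-row=4; cleared 1 line(s) (total 3); column heights now [1 4 3 0], max=4
Drop 6: J rot3 at col 0 lands with bottom-row=4; cleared 0 line(s) (total 3); column heights now [5 7 3 0], max=7

Answer: 3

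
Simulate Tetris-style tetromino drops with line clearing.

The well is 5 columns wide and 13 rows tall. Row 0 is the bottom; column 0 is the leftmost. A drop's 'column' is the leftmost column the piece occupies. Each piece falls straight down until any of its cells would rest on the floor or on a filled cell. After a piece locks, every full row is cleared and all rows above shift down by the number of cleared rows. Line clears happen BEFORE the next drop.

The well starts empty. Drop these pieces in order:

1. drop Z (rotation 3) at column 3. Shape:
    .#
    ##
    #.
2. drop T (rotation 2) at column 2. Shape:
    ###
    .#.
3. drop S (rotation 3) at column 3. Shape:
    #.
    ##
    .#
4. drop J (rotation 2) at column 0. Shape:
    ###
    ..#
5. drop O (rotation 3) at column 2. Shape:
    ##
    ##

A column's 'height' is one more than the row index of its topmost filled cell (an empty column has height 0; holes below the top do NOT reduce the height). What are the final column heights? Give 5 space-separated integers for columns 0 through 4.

Answer: 0 0 8 8 5

Derivation:
Drop 1: Z rot3 at col 3 lands with bottom-row=0; cleared 0 line(s) (total 0); column heights now [0 0 0 2 3], max=3
Drop 2: T rot2 at col 2 lands with bottom-row=2; cleared 0 line(s) (total 0); column heights now [0 0 4 4 4], max=4
Drop 3: S rot3 at col 3 lands with bottom-row=4; cleared 0 line(s) (total 0); column heights now [0 0 4 7 6], max=7
Drop 4: J rot2 at col 0 lands with bottom-row=4; cleared 1 line(s) (total 1); column heights now [0 0 5 6 5], max=6
Drop 5: O rot3 at col 2 lands with bottom-row=6; cleared 0 line(s) (total 1); column heights now [0 0 8 8 5], max=8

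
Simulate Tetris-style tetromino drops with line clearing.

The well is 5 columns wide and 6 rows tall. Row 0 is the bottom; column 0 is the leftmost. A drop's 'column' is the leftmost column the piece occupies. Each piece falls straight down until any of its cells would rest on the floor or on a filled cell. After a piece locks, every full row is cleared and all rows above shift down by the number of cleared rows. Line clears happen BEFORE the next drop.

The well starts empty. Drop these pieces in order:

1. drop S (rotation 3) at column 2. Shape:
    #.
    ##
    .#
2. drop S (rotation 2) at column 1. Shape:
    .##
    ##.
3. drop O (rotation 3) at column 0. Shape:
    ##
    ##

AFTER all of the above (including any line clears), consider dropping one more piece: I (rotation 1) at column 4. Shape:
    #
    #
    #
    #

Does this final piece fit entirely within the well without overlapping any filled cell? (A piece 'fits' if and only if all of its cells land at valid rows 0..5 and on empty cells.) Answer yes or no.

Drop 1: S rot3 at col 2 lands with bottom-row=0; cleared 0 line(s) (total 0); column heights now [0 0 3 2 0], max=3
Drop 2: S rot2 at col 1 lands with bottom-row=3; cleared 0 line(s) (total 0); column heights now [0 4 5 5 0], max=5
Drop 3: O rot3 at col 0 lands with bottom-row=4; cleared 0 line(s) (total 0); column heights now [6 6 5 5 0], max=6
Test piece I rot1 at col 4 (width 1): heights before test = [6 6 5 5 0]; fits = True

Answer: yes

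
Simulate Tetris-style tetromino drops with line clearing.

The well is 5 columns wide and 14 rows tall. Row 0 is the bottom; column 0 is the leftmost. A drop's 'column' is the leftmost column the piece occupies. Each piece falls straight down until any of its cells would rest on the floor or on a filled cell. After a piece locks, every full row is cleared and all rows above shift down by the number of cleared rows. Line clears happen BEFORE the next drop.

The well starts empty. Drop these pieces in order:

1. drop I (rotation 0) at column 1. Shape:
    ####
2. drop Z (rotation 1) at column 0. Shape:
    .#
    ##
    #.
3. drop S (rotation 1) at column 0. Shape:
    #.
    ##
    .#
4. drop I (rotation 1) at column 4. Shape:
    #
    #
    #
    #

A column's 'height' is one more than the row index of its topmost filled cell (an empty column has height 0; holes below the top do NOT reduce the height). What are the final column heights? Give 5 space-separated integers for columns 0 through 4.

Answer: 5 4 0 0 4

Derivation:
Drop 1: I rot0 at col 1 lands with bottom-row=0; cleared 0 line(s) (total 0); column heights now [0 1 1 1 1], max=1
Drop 2: Z rot1 at col 0 lands with bottom-row=0; cleared 1 line(s) (total 1); column heights now [1 2 0 0 0], max=2
Drop 3: S rot1 at col 0 lands with bottom-row=2; cleared 0 line(s) (total 1); column heights now [5 4 0 0 0], max=5
Drop 4: I rot1 at col 4 lands with bottom-row=0; cleared 0 line(s) (total 1); column heights now [5 4 0 0 4], max=5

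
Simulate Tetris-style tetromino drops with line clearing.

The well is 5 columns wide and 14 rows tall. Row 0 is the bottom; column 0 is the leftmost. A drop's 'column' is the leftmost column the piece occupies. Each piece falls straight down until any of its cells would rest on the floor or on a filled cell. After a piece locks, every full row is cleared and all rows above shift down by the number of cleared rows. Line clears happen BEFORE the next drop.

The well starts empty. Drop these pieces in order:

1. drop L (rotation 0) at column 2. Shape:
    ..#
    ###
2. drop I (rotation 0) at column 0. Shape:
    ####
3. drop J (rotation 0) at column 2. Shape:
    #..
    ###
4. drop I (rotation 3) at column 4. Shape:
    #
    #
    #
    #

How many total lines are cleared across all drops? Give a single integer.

Drop 1: L rot0 at col 2 lands with bottom-row=0; cleared 0 line(s) (total 0); column heights now [0 0 1 1 2], max=2
Drop 2: I rot0 at col 0 lands with bottom-row=1; cleared 1 line(s) (total 1); column heights now [0 0 1 1 1], max=1
Drop 3: J rot0 at col 2 lands with bottom-row=1; cleared 0 line(s) (total 1); column heights now [0 0 3 2 2], max=3
Drop 4: I rot3 at col 4 lands with bottom-row=2; cleared 0 line(s) (total 1); column heights now [0 0 3 2 6], max=6

Answer: 1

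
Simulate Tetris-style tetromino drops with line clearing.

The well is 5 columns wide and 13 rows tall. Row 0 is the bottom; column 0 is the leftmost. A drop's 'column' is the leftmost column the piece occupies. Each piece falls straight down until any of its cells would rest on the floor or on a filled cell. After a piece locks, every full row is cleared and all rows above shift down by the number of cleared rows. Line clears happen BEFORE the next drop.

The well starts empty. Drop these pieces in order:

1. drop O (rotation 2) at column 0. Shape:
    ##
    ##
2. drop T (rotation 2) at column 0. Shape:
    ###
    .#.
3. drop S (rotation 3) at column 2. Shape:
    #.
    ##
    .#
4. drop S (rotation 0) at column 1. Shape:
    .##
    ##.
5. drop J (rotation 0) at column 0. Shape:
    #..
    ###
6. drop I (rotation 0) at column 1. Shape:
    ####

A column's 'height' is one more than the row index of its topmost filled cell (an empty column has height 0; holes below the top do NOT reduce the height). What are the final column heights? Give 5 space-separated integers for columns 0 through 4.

Answer: 9 9 9 8 0

Derivation:
Drop 1: O rot2 at col 0 lands with bottom-row=0; cleared 0 line(s) (total 0); column heights now [2 2 0 0 0], max=2
Drop 2: T rot2 at col 0 lands with bottom-row=2; cleared 0 line(s) (total 0); column heights now [4 4 4 0 0], max=4
Drop 3: S rot3 at col 2 lands with bottom-row=3; cleared 0 line(s) (total 0); column heights now [4 4 6 5 0], max=6
Drop 4: S rot0 at col 1 lands with bottom-row=6; cleared 0 line(s) (total 0); column heights now [4 7 8 8 0], max=8
Drop 5: J rot0 at col 0 lands with bottom-row=8; cleared 0 line(s) (total 0); column heights now [10 9 9 8 0], max=10
Drop 6: I rot0 at col 1 lands with bottom-row=9; cleared 1 line(s) (total 1); column heights now [9 9 9 8 0], max=9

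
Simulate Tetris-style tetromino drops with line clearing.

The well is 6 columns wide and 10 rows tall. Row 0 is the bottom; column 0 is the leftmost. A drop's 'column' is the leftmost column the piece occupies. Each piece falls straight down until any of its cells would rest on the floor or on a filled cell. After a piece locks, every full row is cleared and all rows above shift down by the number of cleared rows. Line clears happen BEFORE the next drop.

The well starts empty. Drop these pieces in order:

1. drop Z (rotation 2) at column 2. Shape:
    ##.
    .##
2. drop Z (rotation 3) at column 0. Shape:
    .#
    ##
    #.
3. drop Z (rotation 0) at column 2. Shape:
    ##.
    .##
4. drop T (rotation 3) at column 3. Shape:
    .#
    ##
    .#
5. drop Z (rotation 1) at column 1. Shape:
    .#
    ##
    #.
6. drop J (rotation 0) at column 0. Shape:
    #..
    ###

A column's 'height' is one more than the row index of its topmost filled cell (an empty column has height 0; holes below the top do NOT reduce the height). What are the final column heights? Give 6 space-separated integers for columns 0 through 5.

Drop 1: Z rot2 at col 2 lands with bottom-row=0; cleared 0 line(s) (total 0); column heights now [0 0 2 2 1 0], max=2
Drop 2: Z rot3 at col 0 lands with bottom-row=0; cleared 0 line(s) (total 0); column heights now [2 3 2 2 1 0], max=3
Drop 3: Z rot0 at col 2 lands with bottom-row=2; cleared 0 line(s) (total 0); column heights now [2 3 4 4 3 0], max=4
Drop 4: T rot3 at col 3 lands with bottom-row=3; cleared 0 line(s) (total 0); column heights now [2 3 4 5 6 0], max=6
Drop 5: Z rot1 at col 1 lands with bottom-row=3; cleared 0 line(s) (total 0); column heights now [2 5 6 5 6 0], max=6
Drop 6: J rot0 at col 0 lands with bottom-row=6; cleared 0 line(s) (total 0); column heights now [8 7 7 5 6 0], max=8

Answer: 8 7 7 5 6 0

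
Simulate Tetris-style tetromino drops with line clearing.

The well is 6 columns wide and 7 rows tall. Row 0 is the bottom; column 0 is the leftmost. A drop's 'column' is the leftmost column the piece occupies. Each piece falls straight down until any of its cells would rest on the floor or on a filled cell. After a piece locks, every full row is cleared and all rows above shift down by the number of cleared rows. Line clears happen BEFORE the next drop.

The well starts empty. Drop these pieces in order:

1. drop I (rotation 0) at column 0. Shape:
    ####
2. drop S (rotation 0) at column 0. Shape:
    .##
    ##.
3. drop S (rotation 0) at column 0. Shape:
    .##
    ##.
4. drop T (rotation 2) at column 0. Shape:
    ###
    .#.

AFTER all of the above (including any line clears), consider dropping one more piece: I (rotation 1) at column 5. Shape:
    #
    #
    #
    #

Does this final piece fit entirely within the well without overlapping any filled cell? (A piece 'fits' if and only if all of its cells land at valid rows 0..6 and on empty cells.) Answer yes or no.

Answer: yes

Derivation:
Drop 1: I rot0 at col 0 lands with bottom-row=0; cleared 0 line(s) (total 0); column heights now [1 1 1 1 0 0], max=1
Drop 2: S rot0 at col 0 lands with bottom-row=1; cleared 0 line(s) (total 0); column heights now [2 3 3 1 0 0], max=3
Drop 3: S rot0 at col 0 lands with bottom-row=3; cleared 0 line(s) (total 0); column heights now [4 5 5 1 0 0], max=5
Drop 4: T rot2 at col 0 lands with bottom-row=5; cleared 0 line(s) (total 0); column heights now [7 7 7 1 0 0], max=7
Test piece I rot1 at col 5 (width 1): heights before test = [7 7 7 1 0 0]; fits = True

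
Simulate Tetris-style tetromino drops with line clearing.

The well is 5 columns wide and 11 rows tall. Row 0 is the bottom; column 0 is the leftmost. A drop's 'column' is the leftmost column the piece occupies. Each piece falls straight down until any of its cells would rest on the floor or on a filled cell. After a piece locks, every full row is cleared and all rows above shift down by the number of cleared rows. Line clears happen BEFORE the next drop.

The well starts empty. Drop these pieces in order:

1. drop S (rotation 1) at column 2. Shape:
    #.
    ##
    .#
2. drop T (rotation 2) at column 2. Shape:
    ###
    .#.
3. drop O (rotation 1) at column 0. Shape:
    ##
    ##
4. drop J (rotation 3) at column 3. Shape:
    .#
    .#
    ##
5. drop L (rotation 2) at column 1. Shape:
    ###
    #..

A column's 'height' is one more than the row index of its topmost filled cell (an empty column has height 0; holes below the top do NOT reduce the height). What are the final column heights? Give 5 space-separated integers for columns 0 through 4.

Drop 1: S rot1 at col 2 lands with bottom-row=0; cleared 0 line(s) (total 0); column heights now [0 0 3 2 0], max=3
Drop 2: T rot2 at col 2 lands with bottom-row=2; cleared 0 line(s) (total 0); column heights now [0 0 4 4 4], max=4
Drop 3: O rot1 at col 0 lands with bottom-row=0; cleared 0 line(s) (total 0); column heights now [2 2 4 4 4], max=4
Drop 4: J rot3 at col 3 lands with bottom-row=4; cleared 0 line(s) (total 0); column heights now [2 2 4 5 7], max=7
Drop 5: L rot2 at col 1 lands with bottom-row=4; cleared 0 line(s) (total 0); column heights now [2 6 6 6 7], max=7

Answer: 2 6 6 6 7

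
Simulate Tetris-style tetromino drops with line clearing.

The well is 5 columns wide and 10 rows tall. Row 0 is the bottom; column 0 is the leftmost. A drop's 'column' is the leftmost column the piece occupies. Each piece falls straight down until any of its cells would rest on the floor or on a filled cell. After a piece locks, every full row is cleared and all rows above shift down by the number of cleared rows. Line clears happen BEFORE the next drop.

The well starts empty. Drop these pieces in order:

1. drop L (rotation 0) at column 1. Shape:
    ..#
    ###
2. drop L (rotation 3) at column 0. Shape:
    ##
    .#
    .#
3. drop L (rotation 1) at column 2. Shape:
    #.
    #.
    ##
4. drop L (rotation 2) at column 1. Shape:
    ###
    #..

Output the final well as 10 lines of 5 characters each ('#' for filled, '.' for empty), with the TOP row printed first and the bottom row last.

Drop 1: L rot0 at col 1 lands with bottom-row=0; cleared 0 line(s) (total 0); column heights now [0 1 1 2 0], max=2
Drop 2: L rot3 at col 0 lands with bottom-row=1; cleared 0 line(s) (total 0); column heights now [4 4 1 2 0], max=4
Drop 3: L rot1 at col 2 lands with bottom-row=2; cleared 0 line(s) (total 0); column heights now [4 4 5 3 0], max=5
Drop 4: L rot2 at col 1 lands with bottom-row=4; cleared 0 line(s) (total 0); column heights now [4 6 6 6 0], max=6

Answer: .....
.....
.....
.....
.###.
.##..
###..
.###.
.#.#.
.###.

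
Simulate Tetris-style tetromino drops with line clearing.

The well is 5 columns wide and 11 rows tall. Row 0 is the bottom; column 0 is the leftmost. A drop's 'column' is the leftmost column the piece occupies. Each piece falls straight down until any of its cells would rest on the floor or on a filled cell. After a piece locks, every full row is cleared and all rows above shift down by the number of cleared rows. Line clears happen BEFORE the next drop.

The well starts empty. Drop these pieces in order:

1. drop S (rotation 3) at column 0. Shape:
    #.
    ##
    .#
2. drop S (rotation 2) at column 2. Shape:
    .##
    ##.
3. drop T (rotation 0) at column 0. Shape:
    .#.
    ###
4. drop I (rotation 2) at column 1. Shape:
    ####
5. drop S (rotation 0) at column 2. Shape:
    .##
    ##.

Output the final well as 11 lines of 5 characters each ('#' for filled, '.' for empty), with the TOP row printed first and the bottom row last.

Drop 1: S rot3 at col 0 lands with bottom-row=0; cleared 0 line(s) (total 0); column heights now [3 2 0 0 0], max=3
Drop 2: S rot2 at col 2 lands with bottom-row=0; cleared 0 line(s) (total 0); column heights now [3 2 1 2 2], max=3
Drop 3: T rot0 at col 0 lands with bottom-row=3; cleared 0 line(s) (total 0); column heights now [4 5 4 2 2], max=5
Drop 4: I rot2 at col 1 lands with bottom-row=5; cleared 0 line(s) (total 0); column heights now [4 6 6 6 6], max=6
Drop 5: S rot0 at col 2 lands with bottom-row=6; cleared 0 line(s) (total 0); column heights now [4 6 7 8 8], max=8

Answer: .....
.....
.....
...##
..##.
.####
.#...
###..
#....
##.##
.###.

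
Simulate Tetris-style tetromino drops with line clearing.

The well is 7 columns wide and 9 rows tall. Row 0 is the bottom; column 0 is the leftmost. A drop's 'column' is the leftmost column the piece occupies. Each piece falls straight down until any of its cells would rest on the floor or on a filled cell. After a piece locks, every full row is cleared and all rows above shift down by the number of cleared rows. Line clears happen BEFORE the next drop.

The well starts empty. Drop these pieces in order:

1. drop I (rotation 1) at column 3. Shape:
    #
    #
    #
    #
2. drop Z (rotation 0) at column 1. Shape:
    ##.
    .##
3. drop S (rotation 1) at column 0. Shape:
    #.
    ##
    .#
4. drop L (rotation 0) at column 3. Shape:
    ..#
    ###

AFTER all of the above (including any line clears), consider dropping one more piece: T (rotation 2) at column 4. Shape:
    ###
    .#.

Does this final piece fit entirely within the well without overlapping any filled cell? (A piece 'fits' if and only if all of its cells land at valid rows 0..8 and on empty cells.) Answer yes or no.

Drop 1: I rot1 at col 3 lands with bottom-row=0; cleared 0 line(s) (total 0); column heights now [0 0 0 4 0 0 0], max=4
Drop 2: Z rot0 at col 1 lands with bottom-row=4; cleared 0 line(s) (total 0); column heights now [0 6 6 5 0 0 0], max=6
Drop 3: S rot1 at col 0 lands with bottom-row=6; cleared 0 line(s) (total 0); column heights now [9 8 6 5 0 0 0], max=9
Drop 4: L rot0 at col 3 lands with bottom-row=5; cleared 0 line(s) (total 0); column heights now [9 8 6 6 6 7 0], max=9
Test piece T rot2 at col 4 (width 3): heights before test = [9 8 6 6 6 7 0]; fits = True

Answer: yes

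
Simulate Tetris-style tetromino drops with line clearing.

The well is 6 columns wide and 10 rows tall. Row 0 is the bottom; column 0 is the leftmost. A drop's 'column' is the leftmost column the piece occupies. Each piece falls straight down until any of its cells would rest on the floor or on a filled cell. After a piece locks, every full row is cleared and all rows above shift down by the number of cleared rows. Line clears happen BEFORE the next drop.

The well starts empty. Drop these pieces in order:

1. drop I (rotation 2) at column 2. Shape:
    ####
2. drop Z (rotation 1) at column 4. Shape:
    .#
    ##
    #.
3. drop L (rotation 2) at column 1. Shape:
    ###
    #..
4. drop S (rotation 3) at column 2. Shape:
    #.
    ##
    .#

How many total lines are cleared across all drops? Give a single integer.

Drop 1: I rot2 at col 2 lands with bottom-row=0; cleared 0 line(s) (total 0); column heights now [0 0 1 1 1 1], max=1
Drop 2: Z rot1 at col 4 lands with bottom-row=1; cleared 0 line(s) (total 0); column heights now [0 0 1 1 3 4], max=4
Drop 3: L rot2 at col 1 lands with bottom-row=0; cleared 0 line(s) (total 0); column heights now [0 2 2 2 3 4], max=4
Drop 4: S rot3 at col 2 lands with bottom-row=2; cleared 0 line(s) (total 0); column heights now [0 2 5 4 3 4], max=5

Answer: 0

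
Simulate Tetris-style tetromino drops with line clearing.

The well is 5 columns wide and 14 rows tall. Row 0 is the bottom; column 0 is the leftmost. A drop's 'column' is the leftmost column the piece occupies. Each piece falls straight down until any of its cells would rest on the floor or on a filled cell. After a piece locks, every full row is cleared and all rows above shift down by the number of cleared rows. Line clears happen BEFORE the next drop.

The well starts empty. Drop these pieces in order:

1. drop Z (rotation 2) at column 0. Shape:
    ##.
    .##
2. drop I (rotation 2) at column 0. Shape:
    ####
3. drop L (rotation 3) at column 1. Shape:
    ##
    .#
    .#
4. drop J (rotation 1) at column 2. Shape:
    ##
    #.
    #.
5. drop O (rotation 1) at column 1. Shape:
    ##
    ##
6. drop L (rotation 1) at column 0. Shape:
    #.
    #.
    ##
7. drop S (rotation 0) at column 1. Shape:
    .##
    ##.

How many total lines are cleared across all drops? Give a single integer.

Drop 1: Z rot2 at col 0 lands with bottom-row=0; cleared 0 line(s) (total 0); column heights now [2 2 1 0 0], max=2
Drop 2: I rot2 at col 0 lands with bottom-row=2; cleared 0 line(s) (total 0); column heights now [3 3 3 3 0], max=3
Drop 3: L rot3 at col 1 lands with bottom-row=3; cleared 0 line(s) (total 0); column heights now [3 6 6 3 0], max=6
Drop 4: J rot1 at col 2 lands with bottom-row=6; cleared 0 line(s) (total 0); column heights now [3 6 9 9 0], max=9
Drop 5: O rot1 at col 1 lands with bottom-row=9; cleared 0 line(s) (total 0); column heights now [3 11 11 9 0], max=11
Drop 6: L rot1 at col 0 lands with bottom-row=11; cleared 0 line(s) (total 0); column heights now [14 12 11 9 0], max=14
Drop 7: S rot0 at col 1 lands with bottom-row=12; cleared 0 line(s) (total 0); column heights now [14 13 14 14 0], max=14

Answer: 0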